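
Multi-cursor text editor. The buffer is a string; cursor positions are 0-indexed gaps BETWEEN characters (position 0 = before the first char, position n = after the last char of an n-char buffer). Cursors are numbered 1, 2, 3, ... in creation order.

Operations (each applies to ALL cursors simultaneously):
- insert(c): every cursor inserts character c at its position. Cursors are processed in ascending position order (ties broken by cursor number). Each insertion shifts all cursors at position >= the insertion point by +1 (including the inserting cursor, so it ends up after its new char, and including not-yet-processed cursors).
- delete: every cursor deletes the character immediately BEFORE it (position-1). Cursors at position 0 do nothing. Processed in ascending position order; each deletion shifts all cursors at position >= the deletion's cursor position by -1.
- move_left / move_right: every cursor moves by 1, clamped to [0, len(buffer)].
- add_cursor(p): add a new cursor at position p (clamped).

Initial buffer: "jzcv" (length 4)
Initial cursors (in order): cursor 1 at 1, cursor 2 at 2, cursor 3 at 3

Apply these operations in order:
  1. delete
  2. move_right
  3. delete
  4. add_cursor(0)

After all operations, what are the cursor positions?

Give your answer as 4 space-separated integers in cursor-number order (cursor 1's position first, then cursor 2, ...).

After op 1 (delete): buffer="v" (len 1), cursors c1@0 c2@0 c3@0, authorship .
After op 2 (move_right): buffer="v" (len 1), cursors c1@1 c2@1 c3@1, authorship .
After op 3 (delete): buffer="" (len 0), cursors c1@0 c2@0 c3@0, authorship 
After op 4 (add_cursor(0)): buffer="" (len 0), cursors c1@0 c2@0 c3@0 c4@0, authorship 

Answer: 0 0 0 0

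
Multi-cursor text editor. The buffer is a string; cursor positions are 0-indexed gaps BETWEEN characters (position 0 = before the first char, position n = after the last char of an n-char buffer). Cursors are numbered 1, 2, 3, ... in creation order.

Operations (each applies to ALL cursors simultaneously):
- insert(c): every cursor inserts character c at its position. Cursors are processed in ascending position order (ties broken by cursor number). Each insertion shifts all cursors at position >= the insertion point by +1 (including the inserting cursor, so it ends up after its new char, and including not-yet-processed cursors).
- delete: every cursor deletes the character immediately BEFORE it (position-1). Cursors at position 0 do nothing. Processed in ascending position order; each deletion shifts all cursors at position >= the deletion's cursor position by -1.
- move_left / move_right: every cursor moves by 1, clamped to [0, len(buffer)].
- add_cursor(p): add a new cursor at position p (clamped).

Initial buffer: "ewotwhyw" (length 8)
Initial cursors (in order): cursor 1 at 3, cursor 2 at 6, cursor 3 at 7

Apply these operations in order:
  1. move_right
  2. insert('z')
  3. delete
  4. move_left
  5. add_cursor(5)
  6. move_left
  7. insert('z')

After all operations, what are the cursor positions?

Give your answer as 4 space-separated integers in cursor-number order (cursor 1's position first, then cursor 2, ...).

Answer: 3 8 10 6

Derivation:
After op 1 (move_right): buffer="ewotwhyw" (len 8), cursors c1@4 c2@7 c3@8, authorship ........
After op 2 (insert('z')): buffer="ewotzwhyzwz" (len 11), cursors c1@5 c2@9 c3@11, authorship ....1...2.3
After op 3 (delete): buffer="ewotwhyw" (len 8), cursors c1@4 c2@7 c3@8, authorship ........
After op 4 (move_left): buffer="ewotwhyw" (len 8), cursors c1@3 c2@6 c3@7, authorship ........
After op 5 (add_cursor(5)): buffer="ewotwhyw" (len 8), cursors c1@3 c4@5 c2@6 c3@7, authorship ........
After op 6 (move_left): buffer="ewotwhyw" (len 8), cursors c1@2 c4@4 c2@5 c3@6, authorship ........
After op 7 (insert('z')): buffer="ewzotzwzhzyw" (len 12), cursors c1@3 c4@6 c2@8 c3@10, authorship ..1..4.2.3..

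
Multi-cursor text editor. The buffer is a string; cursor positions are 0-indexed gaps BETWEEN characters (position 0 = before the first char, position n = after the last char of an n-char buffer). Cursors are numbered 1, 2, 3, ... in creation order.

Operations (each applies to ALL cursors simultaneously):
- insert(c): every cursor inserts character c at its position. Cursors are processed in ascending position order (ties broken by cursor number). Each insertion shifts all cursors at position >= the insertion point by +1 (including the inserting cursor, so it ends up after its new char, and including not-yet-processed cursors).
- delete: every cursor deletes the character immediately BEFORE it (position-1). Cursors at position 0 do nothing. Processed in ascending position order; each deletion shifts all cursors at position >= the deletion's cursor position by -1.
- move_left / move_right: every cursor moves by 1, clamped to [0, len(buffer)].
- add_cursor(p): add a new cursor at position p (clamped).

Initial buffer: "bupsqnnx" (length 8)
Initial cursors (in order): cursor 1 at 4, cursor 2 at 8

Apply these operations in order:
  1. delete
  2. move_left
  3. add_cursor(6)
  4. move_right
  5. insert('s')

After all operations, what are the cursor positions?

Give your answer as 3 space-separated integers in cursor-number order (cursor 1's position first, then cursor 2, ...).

Answer: 4 9 9

Derivation:
After op 1 (delete): buffer="bupqnn" (len 6), cursors c1@3 c2@6, authorship ......
After op 2 (move_left): buffer="bupqnn" (len 6), cursors c1@2 c2@5, authorship ......
After op 3 (add_cursor(6)): buffer="bupqnn" (len 6), cursors c1@2 c2@5 c3@6, authorship ......
After op 4 (move_right): buffer="bupqnn" (len 6), cursors c1@3 c2@6 c3@6, authorship ......
After op 5 (insert('s')): buffer="bupsqnnss" (len 9), cursors c1@4 c2@9 c3@9, authorship ...1...23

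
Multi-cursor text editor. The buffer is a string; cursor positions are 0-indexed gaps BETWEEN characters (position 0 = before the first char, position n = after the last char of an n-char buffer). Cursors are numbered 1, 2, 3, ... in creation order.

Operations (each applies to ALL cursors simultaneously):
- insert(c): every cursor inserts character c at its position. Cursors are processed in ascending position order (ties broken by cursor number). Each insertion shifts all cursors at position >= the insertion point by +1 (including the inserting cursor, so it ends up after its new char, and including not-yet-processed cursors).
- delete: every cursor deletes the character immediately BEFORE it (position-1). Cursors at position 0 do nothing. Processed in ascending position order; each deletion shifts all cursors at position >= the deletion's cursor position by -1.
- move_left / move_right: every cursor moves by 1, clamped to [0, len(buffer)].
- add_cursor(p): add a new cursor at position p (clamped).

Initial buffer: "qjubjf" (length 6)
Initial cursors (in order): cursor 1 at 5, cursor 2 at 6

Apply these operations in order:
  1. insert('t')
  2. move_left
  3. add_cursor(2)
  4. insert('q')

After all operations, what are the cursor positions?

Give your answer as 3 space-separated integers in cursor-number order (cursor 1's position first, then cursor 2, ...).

After op 1 (insert('t')): buffer="qjubjtft" (len 8), cursors c1@6 c2@8, authorship .....1.2
After op 2 (move_left): buffer="qjubjtft" (len 8), cursors c1@5 c2@7, authorship .....1.2
After op 3 (add_cursor(2)): buffer="qjubjtft" (len 8), cursors c3@2 c1@5 c2@7, authorship .....1.2
After op 4 (insert('q')): buffer="qjqubjqtfqt" (len 11), cursors c3@3 c1@7 c2@10, authorship ..3...11.22

Answer: 7 10 3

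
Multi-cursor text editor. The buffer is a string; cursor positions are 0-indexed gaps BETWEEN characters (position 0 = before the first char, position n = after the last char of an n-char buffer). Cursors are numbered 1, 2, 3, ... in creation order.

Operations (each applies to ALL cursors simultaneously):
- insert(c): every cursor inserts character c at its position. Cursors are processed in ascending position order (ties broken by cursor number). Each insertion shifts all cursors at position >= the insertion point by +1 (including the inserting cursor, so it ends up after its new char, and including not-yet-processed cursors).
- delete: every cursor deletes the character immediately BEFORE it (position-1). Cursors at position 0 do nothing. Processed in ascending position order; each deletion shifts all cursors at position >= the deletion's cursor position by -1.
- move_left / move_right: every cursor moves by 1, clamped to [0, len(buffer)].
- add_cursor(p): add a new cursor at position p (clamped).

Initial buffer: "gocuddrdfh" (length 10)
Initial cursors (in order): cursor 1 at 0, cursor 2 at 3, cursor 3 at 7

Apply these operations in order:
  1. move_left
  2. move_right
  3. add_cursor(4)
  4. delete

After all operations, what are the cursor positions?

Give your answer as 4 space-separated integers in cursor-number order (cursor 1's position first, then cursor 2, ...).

Answer: 0 1 3 1

Derivation:
After op 1 (move_left): buffer="gocuddrdfh" (len 10), cursors c1@0 c2@2 c3@6, authorship ..........
After op 2 (move_right): buffer="gocuddrdfh" (len 10), cursors c1@1 c2@3 c3@7, authorship ..........
After op 3 (add_cursor(4)): buffer="gocuddrdfh" (len 10), cursors c1@1 c2@3 c4@4 c3@7, authorship ..........
After op 4 (delete): buffer="odddfh" (len 6), cursors c1@0 c2@1 c4@1 c3@3, authorship ......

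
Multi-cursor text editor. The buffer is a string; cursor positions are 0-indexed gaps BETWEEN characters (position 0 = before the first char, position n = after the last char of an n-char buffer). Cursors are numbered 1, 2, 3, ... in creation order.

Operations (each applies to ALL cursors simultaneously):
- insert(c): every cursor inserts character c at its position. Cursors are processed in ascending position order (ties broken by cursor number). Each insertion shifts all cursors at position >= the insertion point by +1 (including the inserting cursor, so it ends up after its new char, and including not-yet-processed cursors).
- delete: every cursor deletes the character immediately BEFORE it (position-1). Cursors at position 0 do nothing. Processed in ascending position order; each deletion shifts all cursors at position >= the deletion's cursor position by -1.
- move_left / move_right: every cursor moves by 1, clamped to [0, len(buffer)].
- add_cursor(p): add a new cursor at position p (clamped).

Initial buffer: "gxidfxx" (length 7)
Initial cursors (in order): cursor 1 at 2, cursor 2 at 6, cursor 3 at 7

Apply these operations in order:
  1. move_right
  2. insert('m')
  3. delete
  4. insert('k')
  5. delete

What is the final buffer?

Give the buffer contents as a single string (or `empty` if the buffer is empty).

Answer: gxidfxx

Derivation:
After op 1 (move_right): buffer="gxidfxx" (len 7), cursors c1@3 c2@7 c3@7, authorship .......
After op 2 (insert('m')): buffer="gximdfxxmm" (len 10), cursors c1@4 c2@10 c3@10, authorship ...1....23
After op 3 (delete): buffer="gxidfxx" (len 7), cursors c1@3 c2@7 c3@7, authorship .......
After op 4 (insert('k')): buffer="gxikdfxxkk" (len 10), cursors c1@4 c2@10 c3@10, authorship ...1....23
After op 5 (delete): buffer="gxidfxx" (len 7), cursors c1@3 c2@7 c3@7, authorship .......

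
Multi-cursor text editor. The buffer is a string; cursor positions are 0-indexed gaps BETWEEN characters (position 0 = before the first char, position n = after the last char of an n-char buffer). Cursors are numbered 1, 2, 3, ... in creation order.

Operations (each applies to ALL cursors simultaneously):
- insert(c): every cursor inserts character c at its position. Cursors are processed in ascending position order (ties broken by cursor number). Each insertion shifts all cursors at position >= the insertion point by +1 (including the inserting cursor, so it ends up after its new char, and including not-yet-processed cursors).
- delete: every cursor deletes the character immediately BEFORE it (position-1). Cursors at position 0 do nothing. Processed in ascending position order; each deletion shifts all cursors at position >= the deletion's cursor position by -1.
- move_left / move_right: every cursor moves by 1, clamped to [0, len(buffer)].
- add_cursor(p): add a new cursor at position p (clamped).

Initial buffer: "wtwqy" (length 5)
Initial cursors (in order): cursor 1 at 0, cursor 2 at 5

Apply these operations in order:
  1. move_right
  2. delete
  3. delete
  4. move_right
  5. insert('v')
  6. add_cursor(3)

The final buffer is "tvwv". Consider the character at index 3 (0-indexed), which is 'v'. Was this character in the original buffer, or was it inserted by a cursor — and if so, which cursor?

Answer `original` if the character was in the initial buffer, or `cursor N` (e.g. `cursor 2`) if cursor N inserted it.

Answer: cursor 2

Derivation:
After op 1 (move_right): buffer="wtwqy" (len 5), cursors c1@1 c2@5, authorship .....
After op 2 (delete): buffer="twq" (len 3), cursors c1@0 c2@3, authorship ...
After op 3 (delete): buffer="tw" (len 2), cursors c1@0 c2@2, authorship ..
After op 4 (move_right): buffer="tw" (len 2), cursors c1@1 c2@2, authorship ..
After op 5 (insert('v')): buffer="tvwv" (len 4), cursors c1@2 c2@4, authorship .1.2
After op 6 (add_cursor(3)): buffer="tvwv" (len 4), cursors c1@2 c3@3 c2@4, authorship .1.2
Authorship (.=original, N=cursor N): . 1 . 2
Index 3: author = 2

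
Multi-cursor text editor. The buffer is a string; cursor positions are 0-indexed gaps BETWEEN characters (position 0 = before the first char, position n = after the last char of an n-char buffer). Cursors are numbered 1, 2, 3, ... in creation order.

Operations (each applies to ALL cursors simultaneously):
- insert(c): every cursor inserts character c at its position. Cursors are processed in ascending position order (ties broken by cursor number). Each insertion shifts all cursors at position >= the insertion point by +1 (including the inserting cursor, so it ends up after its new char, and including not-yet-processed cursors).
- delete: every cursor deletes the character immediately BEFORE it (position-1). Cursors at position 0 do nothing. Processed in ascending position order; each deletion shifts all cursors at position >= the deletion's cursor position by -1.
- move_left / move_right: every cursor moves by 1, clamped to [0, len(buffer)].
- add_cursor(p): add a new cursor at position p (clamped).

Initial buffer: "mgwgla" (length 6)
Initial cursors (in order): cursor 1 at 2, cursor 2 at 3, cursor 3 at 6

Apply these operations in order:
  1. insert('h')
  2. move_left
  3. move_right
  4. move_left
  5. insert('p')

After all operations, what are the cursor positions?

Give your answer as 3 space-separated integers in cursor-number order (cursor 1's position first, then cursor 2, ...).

After op 1 (insert('h')): buffer="mghwhglah" (len 9), cursors c1@3 c2@5 c3@9, authorship ..1.2...3
After op 2 (move_left): buffer="mghwhglah" (len 9), cursors c1@2 c2@4 c3@8, authorship ..1.2...3
After op 3 (move_right): buffer="mghwhglah" (len 9), cursors c1@3 c2@5 c3@9, authorship ..1.2...3
After op 4 (move_left): buffer="mghwhglah" (len 9), cursors c1@2 c2@4 c3@8, authorship ..1.2...3
After op 5 (insert('p')): buffer="mgphwphglaph" (len 12), cursors c1@3 c2@6 c3@11, authorship ..11.22...33

Answer: 3 6 11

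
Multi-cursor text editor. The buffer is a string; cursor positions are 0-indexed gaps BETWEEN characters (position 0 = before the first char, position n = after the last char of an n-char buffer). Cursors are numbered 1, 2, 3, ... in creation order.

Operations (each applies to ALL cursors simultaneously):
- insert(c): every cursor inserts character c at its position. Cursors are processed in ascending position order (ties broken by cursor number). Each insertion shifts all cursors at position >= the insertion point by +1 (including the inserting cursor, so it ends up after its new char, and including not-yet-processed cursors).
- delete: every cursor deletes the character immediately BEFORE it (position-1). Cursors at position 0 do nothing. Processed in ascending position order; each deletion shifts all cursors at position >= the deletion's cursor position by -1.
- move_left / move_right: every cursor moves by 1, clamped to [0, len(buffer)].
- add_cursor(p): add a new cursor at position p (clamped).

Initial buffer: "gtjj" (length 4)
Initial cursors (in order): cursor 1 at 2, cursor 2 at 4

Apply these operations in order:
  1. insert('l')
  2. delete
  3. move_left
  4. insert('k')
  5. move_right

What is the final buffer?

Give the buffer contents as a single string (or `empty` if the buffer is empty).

After op 1 (insert('l')): buffer="gtljjl" (len 6), cursors c1@3 c2@6, authorship ..1..2
After op 2 (delete): buffer="gtjj" (len 4), cursors c1@2 c2@4, authorship ....
After op 3 (move_left): buffer="gtjj" (len 4), cursors c1@1 c2@3, authorship ....
After op 4 (insert('k')): buffer="gktjkj" (len 6), cursors c1@2 c2@5, authorship .1..2.
After op 5 (move_right): buffer="gktjkj" (len 6), cursors c1@3 c2@6, authorship .1..2.

Answer: gktjkj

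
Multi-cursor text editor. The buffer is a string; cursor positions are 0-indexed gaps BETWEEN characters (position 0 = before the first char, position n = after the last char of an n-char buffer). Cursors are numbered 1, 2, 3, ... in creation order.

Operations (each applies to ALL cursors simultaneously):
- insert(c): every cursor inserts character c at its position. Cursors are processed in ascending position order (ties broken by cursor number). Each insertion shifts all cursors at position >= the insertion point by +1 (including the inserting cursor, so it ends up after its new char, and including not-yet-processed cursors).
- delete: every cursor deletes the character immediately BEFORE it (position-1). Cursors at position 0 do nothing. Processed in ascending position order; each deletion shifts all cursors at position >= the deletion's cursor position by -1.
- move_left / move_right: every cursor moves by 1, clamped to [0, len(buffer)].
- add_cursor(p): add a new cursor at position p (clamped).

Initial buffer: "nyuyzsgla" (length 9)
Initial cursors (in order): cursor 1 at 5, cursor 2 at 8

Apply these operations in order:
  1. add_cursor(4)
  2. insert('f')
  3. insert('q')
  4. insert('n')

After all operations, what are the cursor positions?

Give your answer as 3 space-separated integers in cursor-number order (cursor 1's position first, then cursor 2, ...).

After op 1 (add_cursor(4)): buffer="nyuyzsgla" (len 9), cursors c3@4 c1@5 c2@8, authorship .........
After op 2 (insert('f')): buffer="nyuyfzfsglfa" (len 12), cursors c3@5 c1@7 c2@11, authorship ....3.1...2.
After op 3 (insert('q')): buffer="nyuyfqzfqsglfqa" (len 15), cursors c3@6 c1@9 c2@14, authorship ....33.11...22.
After op 4 (insert('n')): buffer="nyuyfqnzfqnsglfqna" (len 18), cursors c3@7 c1@11 c2@17, authorship ....333.111...222.

Answer: 11 17 7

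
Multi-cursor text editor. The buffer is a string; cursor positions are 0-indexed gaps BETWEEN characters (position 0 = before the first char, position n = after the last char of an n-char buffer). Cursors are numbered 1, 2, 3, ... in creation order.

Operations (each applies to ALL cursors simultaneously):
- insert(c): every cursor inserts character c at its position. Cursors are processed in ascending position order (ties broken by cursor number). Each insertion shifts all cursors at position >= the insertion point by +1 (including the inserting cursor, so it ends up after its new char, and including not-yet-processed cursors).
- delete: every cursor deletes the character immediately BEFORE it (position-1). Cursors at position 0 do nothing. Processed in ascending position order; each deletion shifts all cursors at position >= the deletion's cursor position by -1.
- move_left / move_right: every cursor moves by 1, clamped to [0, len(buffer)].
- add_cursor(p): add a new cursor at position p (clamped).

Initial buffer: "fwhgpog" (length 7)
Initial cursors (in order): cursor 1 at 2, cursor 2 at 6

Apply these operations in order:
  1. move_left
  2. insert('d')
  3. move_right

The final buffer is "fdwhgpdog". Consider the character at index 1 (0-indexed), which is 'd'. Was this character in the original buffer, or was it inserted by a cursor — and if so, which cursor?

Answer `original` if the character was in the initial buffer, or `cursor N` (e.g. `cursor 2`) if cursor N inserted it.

Answer: cursor 1

Derivation:
After op 1 (move_left): buffer="fwhgpog" (len 7), cursors c1@1 c2@5, authorship .......
After op 2 (insert('d')): buffer="fdwhgpdog" (len 9), cursors c1@2 c2@7, authorship .1....2..
After op 3 (move_right): buffer="fdwhgpdog" (len 9), cursors c1@3 c2@8, authorship .1....2..
Authorship (.=original, N=cursor N): . 1 . . . . 2 . .
Index 1: author = 1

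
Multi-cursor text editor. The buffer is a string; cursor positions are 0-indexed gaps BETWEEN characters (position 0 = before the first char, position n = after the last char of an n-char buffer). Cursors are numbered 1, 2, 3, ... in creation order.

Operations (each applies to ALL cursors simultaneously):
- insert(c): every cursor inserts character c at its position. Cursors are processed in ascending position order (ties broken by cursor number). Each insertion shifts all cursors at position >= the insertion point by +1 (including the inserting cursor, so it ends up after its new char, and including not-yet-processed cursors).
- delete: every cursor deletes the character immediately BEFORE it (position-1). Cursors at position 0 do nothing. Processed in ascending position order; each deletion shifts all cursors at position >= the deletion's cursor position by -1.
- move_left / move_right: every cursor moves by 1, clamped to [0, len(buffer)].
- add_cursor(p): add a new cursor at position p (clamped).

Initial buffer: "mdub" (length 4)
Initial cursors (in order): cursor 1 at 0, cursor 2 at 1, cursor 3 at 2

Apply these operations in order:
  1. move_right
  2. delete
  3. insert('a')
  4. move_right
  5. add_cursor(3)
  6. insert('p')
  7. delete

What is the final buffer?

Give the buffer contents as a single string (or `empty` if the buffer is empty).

Answer: aaab

Derivation:
After op 1 (move_right): buffer="mdub" (len 4), cursors c1@1 c2@2 c3@3, authorship ....
After op 2 (delete): buffer="b" (len 1), cursors c1@0 c2@0 c3@0, authorship .
After op 3 (insert('a')): buffer="aaab" (len 4), cursors c1@3 c2@3 c3@3, authorship 123.
After op 4 (move_right): buffer="aaab" (len 4), cursors c1@4 c2@4 c3@4, authorship 123.
After op 5 (add_cursor(3)): buffer="aaab" (len 4), cursors c4@3 c1@4 c2@4 c3@4, authorship 123.
After op 6 (insert('p')): buffer="aaapbppp" (len 8), cursors c4@4 c1@8 c2@8 c3@8, authorship 1234.123
After op 7 (delete): buffer="aaab" (len 4), cursors c4@3 c1@4 c2@4 c3@4, authorship 123.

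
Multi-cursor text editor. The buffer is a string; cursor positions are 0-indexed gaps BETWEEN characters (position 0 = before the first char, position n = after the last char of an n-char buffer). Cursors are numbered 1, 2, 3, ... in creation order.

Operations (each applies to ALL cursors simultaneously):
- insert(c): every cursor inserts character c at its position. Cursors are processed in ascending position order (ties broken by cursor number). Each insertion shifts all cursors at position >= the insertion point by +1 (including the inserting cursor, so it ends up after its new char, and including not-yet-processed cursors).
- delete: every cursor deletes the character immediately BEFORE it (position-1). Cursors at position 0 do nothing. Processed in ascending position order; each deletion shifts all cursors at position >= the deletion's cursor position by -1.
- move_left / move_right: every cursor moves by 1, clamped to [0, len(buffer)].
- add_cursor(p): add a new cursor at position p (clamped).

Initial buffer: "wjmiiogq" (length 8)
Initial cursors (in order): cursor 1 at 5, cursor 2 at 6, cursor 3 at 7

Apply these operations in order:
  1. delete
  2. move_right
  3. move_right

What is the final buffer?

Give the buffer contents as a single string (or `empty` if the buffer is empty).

After op 1 (delete): buffer="wjmiq" (len 5), cursors c1@4 c2@4 c3@4, authorship .....
After op 2 (move_right): buffer="wjmiq" (len 5), cursors c1@5 c2@5 c3@5, authorship .....
After op 3 (move_right): buffer="wjmiq" (len 5), cursors c1@5 c2@5 c3@5, authorship .....

Answer: wjmiq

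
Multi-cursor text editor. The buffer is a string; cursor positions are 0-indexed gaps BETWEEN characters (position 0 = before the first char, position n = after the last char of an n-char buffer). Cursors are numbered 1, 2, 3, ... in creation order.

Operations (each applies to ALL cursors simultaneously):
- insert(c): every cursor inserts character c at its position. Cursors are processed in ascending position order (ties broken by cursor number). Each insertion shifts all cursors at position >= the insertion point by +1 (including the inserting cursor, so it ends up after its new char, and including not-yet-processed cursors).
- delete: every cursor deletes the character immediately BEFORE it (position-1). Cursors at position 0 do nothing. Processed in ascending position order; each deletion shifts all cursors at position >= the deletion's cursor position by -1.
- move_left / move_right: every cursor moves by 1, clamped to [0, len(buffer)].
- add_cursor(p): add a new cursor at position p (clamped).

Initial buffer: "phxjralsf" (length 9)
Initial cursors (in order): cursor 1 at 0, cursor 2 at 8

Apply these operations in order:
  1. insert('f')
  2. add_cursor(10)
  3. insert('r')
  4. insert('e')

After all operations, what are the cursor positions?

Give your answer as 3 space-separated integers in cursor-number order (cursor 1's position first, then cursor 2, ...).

After op 1 (insert('f')): buffer="fphxjralsff" (len 11), cursors c1@1 c2@10, authorship 1........2.
After op 2 (add_cursor(10)): buffer="fphxjralsff" (len 11), cursors c1@1 c2@10 c3@10, authorship 1........2.
After op 3 (insert('r')): buffer="frphxjralsfrrf" (len 14), cursors c1@2 c2@13 c3@13, authorship 11........223.
After op 4 (insert('e')): buffer="frephxjralsfrreef" (len 17), cursors c1@3 c2@16 c3@16, authorship 111........22323.

Answer: 3 16 16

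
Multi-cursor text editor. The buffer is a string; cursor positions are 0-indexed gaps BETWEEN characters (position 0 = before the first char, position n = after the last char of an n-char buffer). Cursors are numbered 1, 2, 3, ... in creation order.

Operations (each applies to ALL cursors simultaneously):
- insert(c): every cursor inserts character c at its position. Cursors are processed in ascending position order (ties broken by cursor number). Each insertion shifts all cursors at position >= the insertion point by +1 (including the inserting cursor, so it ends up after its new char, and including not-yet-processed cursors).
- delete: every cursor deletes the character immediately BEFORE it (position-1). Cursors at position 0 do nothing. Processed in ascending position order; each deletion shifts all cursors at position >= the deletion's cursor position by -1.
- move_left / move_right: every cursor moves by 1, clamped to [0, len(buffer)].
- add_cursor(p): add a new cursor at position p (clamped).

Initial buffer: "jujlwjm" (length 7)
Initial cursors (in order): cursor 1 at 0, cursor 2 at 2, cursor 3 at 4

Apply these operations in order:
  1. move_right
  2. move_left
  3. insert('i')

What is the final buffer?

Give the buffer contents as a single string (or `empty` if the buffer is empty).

Answer: ijuijliwjm

Derivation:
After op 1 (move_right): buffer="jujlwjm" (len 7), cursors c1@1 c2@3 c3@5, authorship .......
After op 2 (move_left): buffer="jujlwjm" (len 7), cursors c1@0 c2@2 c3@4, authorship .......
After op 3 (insert('i')): buffer="ijuijliwjm" (len 10), cursors c1@1 c2@4 c3@7, authorship 1..2..3...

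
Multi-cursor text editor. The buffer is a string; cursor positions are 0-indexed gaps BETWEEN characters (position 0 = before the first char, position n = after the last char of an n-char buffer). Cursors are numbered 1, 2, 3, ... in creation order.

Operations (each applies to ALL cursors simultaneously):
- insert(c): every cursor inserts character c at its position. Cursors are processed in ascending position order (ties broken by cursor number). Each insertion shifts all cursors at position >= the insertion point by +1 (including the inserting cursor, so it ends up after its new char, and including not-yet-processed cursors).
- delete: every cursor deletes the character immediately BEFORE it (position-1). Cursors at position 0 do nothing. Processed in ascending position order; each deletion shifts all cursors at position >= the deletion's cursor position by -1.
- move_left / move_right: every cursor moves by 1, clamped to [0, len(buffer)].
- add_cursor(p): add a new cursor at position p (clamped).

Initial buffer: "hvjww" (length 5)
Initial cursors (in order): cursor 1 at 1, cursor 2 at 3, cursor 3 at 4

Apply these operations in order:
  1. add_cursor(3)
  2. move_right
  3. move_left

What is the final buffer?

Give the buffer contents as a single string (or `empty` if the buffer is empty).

Answer: hvjww

Derivation:
After op 1 (add_cursor(3)): buffer="hvjww" (len 5), cursors c1@1 c2@3 c4@3 c3@4, authorship .....
After op 2 (move_right): buffer="hvjww" (len 5), cursors c1@2 c2@4 c4@4 c3@5, authorship .....
After op 3 (move_left): buffer="hvjww" (len 5), cursors c1@1 c2@3 c4@3 c3@4, authorship .....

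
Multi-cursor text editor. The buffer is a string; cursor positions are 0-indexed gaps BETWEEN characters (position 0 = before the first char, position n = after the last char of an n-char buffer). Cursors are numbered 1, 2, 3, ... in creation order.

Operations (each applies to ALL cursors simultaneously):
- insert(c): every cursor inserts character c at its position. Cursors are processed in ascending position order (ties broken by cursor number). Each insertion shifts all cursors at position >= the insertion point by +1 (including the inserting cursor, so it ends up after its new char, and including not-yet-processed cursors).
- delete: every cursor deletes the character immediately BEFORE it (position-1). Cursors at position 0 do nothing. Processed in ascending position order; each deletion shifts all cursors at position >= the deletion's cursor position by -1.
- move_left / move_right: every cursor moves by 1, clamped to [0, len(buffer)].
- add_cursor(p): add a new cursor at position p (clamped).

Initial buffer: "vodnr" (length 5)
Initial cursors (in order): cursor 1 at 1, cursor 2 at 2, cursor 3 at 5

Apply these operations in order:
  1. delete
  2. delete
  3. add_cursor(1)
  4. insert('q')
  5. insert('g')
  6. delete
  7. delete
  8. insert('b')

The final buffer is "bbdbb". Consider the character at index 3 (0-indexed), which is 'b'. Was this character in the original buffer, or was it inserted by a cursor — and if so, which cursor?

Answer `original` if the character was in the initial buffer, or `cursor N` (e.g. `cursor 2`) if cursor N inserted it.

Answer: cursor 3

Derivation:
After op 1 (delete): buffer="dn" (len 2), cursors c1@0 c2@0 c3@2, authorship ..
After op 2 (delete): buffer="d" (len 1), cursors c1@0 c2@0 c3@1, authorship .
After op 3 (add_cursor(1)): buffer="d" (len 1), cursors c1@0 c2@0 c3@1 c4@1, authorship .
After op 4 (insert('q')): buffer="qqdqq" (len 5), cursors c1@2 c2@2 c3@5 c4@5, authorship 12.34
After op 5 (insert('g')): buffer="qqggdqqgg" (len 9), cursors c1@4 c2@4 c3@9 c4@9, authorship 1212.3434
After op 6 (delete): buffer="qqdqq" (len 5), cursors c1@2 c2@2 c3@5 c4@5, authorship 12.34
After op 7 (delete): buffer="d" (len 1), cursors c1@0 c2@0 c3@1 c4@1, authorship .
After op 8 (insert('b')): buffer="bbdbb" (len 5), cursors c1@2 c2@2 c3@5 c4@5, authorship 12.34
Authorship (.=original, N=cursor N): 1 2 . 3 4
Index 3: author = 3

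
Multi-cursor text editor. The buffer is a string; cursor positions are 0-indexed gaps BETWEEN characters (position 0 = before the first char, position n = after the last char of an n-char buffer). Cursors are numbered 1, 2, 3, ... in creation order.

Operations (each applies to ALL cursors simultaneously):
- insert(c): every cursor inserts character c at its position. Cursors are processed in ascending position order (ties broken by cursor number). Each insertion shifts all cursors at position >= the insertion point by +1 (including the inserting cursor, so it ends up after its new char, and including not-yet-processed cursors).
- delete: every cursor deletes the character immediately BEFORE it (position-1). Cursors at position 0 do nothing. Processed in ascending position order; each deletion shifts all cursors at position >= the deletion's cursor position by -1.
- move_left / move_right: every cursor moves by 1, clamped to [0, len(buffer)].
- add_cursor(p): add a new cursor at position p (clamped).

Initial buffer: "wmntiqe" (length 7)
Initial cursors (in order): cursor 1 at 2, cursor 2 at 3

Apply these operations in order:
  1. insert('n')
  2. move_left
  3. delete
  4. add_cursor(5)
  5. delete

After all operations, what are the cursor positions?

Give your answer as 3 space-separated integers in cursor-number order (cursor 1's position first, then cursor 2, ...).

Answer: 0 0 2

Derivation:
After op 1 (insert('n')): buffer="wmnnntiqe" (len 9), cursors c1@3 c2@5, authorship ..1.2....
After op 2 (move_left): buffer="wmnnntiqe" (len 9), cursors c1@2 c2@4, authorship ..1.2....
After op 3 (delete): buffer="wnntiqe" (len 7), cursors c1@1 c2@2, authorship .12....
After op 4 (add_cursor(5)): buffer="wnntiqe" (len 7), cursors c1@1 c2@2 c3@5, authorship .12....
After op 5 (delete): buffer="ntqe" (len 4), cursors c1@0 c2@0 c3@2, authorship 2...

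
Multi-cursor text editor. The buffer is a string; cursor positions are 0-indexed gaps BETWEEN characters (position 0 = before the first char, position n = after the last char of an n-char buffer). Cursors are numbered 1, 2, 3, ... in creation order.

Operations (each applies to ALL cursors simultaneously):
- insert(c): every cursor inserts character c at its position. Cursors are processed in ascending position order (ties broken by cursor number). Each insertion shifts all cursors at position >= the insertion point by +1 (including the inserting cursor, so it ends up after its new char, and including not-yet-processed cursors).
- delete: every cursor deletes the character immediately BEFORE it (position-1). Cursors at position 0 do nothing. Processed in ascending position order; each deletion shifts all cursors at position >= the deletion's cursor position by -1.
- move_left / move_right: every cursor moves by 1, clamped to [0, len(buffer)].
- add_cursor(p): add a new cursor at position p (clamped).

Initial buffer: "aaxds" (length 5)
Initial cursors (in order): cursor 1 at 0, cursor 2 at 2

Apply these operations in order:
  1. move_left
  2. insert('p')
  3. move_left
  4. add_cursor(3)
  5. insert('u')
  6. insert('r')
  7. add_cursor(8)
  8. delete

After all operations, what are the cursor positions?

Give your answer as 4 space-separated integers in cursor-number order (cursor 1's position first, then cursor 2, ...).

Answer: 1 4 5 5

Derivation:
After op 1 (move_left): buffer="aaxds" (len 5), cursors c1@0 c2@1, authorship .....
After op 2 (insert('p')): buffer="papaxds" (len 7), cursors c1@1 c2@3, authorship 1.2....
After op 3 (move_left): buffer="papaxds" (len 7), cursors c1@0 c2@2, authorship 1.2....
After op 4 (add_cursor(3)): buffer="papaxds" (len 7), cursors c1@0 c2@2 c3@3, authorship 1.2....
After op 5 (insert('u')): buffer="upaupuaxds" (len 10), cursors c1@1 c2@4 c3@6, authorship 11.223....
After op 6 (insert('r')): buffer="urpaurpuraxds" (len 13), cursors c1@2 c2@6 c3@9, authorship 111.22233....
After op 7 (add_cursor(8)): buffer="urpaurpuraxds" (len 13), cursors c1@2 c2@6 c4@8 c3@9, authorship 111.22233....
After op 8 (delete): buffer="upaupaxds" (len 9), cursors c1@1 c2@4 c3@5 c4@5, authorship 11.22....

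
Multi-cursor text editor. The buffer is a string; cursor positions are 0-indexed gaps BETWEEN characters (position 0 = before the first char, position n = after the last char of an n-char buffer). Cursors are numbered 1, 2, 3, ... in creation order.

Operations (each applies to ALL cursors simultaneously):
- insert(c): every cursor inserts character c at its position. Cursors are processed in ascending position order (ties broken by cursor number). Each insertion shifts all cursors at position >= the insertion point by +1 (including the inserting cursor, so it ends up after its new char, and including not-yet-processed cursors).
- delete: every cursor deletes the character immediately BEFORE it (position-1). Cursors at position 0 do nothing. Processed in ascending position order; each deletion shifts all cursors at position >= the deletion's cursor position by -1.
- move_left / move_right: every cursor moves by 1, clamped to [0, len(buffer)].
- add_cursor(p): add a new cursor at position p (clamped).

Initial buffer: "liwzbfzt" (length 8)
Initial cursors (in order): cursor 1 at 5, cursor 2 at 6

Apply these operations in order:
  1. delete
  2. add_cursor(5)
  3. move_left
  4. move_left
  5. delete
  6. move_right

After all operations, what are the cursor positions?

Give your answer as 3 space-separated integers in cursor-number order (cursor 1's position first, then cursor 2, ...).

After op 1 (delete): buffer="liwzzt" (len 6), cursors c1@4 c2@4, authorship ......
After op 2 (add_cursor(5)): buffer="liwzzt" (len 6), cursors c1@4 c2@4 c3@5, authorship ......
After op 3 (move_left): buffer="liwzzt" (len 6), cursors c1@3 c2@3 c3@4, authorship ......
After op 4 (move_left): buffer="liwzzt" (len 6), cursors c1@2 c2@2 c3@3, authorship ......
After op 5 (delete): buffer="zzt" (len 3), cursors c1@0 c2@0 c3@0, authorship ...
After op 6 (move_right): buffer="zzt" (len 3), cursors c1@1 c2@1 c3@1, authorship ...

Answer: 1 1 1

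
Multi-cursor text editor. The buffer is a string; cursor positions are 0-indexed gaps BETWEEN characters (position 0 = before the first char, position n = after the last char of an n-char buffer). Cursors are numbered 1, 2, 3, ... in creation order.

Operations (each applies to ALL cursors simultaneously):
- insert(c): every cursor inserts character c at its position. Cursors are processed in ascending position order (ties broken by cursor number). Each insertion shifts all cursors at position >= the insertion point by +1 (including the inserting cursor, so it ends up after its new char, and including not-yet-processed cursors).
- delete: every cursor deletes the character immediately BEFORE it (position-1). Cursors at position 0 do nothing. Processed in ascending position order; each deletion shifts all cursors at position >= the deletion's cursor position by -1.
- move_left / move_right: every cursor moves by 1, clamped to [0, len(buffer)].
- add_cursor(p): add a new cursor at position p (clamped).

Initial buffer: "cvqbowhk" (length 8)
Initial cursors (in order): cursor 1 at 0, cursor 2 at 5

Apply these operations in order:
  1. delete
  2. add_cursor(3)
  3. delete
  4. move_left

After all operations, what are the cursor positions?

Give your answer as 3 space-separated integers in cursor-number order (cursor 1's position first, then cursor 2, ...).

Answer: 0 1 1

Derivation:
After op 1 (delete): buffer="cvqbwhk" (len 7), cursors c1@0 c2@4, authorship .......
After op 2 (add_cursor(3)): buffer="cvqbwhk" (len 7), cursors c1@0 c3@3 c2@4, authorship .......
After op 3 (delete): buffer="cvwhk" (len 5), cursors c1@0 c2@2 c3@2, authorship .....
After op 4 (move_left): buffer="cvwhk" (len 5), cursors c1@0 c2@1 c3@1, authorship .....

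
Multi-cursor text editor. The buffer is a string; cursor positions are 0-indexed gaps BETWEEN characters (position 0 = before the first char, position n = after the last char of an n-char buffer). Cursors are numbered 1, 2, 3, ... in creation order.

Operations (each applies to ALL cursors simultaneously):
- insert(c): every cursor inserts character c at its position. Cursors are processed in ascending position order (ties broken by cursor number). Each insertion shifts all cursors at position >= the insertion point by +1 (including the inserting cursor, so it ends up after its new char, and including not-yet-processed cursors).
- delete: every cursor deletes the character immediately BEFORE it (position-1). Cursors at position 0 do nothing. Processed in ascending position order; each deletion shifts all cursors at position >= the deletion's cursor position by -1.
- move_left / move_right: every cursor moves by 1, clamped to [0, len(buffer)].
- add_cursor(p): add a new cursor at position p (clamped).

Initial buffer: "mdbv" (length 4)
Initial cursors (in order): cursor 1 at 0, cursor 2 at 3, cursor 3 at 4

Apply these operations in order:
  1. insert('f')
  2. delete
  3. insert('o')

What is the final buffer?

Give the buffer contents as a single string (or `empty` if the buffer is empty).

After op 1 (insert('f')): buffer="fmdbfvf" (len 7), cursors c1@1 c2@5 c3@7, authorship 1...2.3
After op 2 (delete): buffer="mdbv" (len 4), cursors c1@0 c2@3 c3@4, authorship ....
After op 3 (insert('o')): buffer="omdbovo" (len 7), cursors c1@1 c2@5 c3@7, authorship 1...2.3

Answer: omdbovo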